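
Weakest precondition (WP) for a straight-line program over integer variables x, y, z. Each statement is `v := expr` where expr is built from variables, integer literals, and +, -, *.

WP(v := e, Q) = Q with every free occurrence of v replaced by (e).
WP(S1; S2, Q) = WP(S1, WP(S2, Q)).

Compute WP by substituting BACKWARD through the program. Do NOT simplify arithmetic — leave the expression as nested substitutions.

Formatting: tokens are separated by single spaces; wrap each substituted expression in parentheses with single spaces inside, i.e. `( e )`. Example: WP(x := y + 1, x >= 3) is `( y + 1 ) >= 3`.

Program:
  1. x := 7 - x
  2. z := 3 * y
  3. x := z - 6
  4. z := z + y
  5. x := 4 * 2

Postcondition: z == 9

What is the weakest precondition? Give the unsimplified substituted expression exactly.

post: z == 9
stmt 5: x := 4 * 2  -- replace 0 occurrence(s) of x with (4 * 2)
  => z == 9
stmt 4: z := z + y  -- replace 1 occurrence(s) of z with (z + y)
  => ( z + y ) == 9
stmt 3: x := z - 6  -- replace 0 occurrence(s) of x with (z - 6)
  => ( z + y ) == 9
stmt 2: z := 3 * y  -- replace 1 occurrence(s) of z with (3 * y)
  => ( ( 3 * y ) + y ) == 9
stmt 1: x := 7 - x  -- replace 0 occurrence(s) of x with (7 - x)
  => ( ( 3 * y ) + y ) == 9

Answer: ( ( 3 * y ) + y ) == 9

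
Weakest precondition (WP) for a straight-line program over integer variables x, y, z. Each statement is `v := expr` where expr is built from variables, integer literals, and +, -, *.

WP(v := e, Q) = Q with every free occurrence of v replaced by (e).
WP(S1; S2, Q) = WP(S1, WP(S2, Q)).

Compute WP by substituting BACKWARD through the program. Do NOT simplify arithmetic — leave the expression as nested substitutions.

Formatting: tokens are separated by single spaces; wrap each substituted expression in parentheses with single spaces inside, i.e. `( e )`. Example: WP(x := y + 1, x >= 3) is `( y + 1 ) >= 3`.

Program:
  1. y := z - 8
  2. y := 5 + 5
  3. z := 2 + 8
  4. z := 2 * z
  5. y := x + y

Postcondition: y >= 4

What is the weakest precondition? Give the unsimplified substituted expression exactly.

post: y >= 4
stmt 5: y := x + y  -- replace 1 occurrence(s) of y with (x + y)
  => ( x + y ) >= 4
stmt 4: z := 2 * z  -- replace 0 occurrence(s) of z with (2 * z)
  => ( x + y ) >= 4
stmt 3: z := 2 + 8  -- replace 0 occurrence(s) of z with (2 + 8)
  => ( x + y ) >= 4
stmt 2: y := 5 + 5  -- replace 1 occurrence(s) of y with (5 + 5)
  => ( x + ( 5 + 5 ) ) >= 4
stmt 1: y := z - 8  -- replace 0 occurrence(s) of y with (z - 8)
  => ( x + ( 5 + 5 ) ) >= 4

Answer: ( x + ( 5 + 5 ) ) >= 4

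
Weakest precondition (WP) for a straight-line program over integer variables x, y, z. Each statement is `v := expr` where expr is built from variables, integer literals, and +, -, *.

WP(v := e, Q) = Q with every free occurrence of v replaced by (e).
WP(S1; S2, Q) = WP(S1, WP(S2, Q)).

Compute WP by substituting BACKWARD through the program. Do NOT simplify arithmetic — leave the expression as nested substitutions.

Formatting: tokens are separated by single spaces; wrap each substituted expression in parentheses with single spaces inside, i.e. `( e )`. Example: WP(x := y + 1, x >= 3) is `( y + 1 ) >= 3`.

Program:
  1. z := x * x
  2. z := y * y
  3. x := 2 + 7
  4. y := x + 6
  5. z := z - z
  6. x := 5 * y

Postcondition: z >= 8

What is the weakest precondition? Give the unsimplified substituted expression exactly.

post: z >= 8
stmt 6: x := 5 * y  -- replace 0 occurrence(s) of x with (5 * y)
  => z >= 8
stmt 5: z := z - z  -- replace 1 occurrence(s) of z with (z - z)
  => ( z - z ) >= 8
stmt 4: y := x + 6  -- replace 0 occurrence(s) of y with (x + 6)
  => ( z - z ) >= 8
stmt 3: x := 2 + 7  -- replace 0 occurrence(s) of x with (2 + 7)
  => ( z - z ) >= 8
stmt 2: z := y * y  -- replace 2 occurrence(s) of z with (y * y)
  => ( ( y * y ) - ( y * y ) ) >= 8
stmt 1: z := x * x  -- replace 0 occurrence(s) of z with (x * x)
  => ( ( y * y ) - ( y * y ) ) >= 8

Answer: ( ( y * y ) - ( y * y ) ) >= 8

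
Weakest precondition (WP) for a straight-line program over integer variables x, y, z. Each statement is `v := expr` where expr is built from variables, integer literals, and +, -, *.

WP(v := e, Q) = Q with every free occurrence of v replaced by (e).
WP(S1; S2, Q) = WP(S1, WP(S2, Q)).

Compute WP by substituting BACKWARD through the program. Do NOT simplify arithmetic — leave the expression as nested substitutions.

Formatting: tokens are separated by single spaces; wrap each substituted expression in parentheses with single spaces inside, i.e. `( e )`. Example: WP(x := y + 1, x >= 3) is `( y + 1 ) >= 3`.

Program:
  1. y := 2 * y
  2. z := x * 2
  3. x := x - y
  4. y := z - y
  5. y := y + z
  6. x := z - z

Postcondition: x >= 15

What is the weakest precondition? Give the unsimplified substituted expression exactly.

post: x >= 15
stmt 6: x := z - z  -- replace 1 occurrence(s) of x with (z - z)
  => ( z - z ) >= 15
stmt 5: y := y + z  -- replace 0 occurrence(s) of y with (y + z)
  => ( z - z ) >= 15
stmt 4: y := z - y  -- replace 0 occurrence(s) of y with (z - y)
  => ( z - z ) >= 15
stmt 3: x := x - y  -- replace 0 occurrence(s) of x with (x - y)
  => ( z - z ) >= 15
stmt 2: z := x * 2  -- replace 2 occurrence(s) of z with (x * 2)
  => ( ( x * 2 ) - ( x * 2 ) ) >= 15
stmt 1: y := 2 * y  -- replace 0 occurrence(s) of y with (2 * y)
  => ( ( x * 2 ) - ( x * 2 ) ) >= 15

Answer: ( ( x * 2 ) - ( x * 2 ) ) >= 15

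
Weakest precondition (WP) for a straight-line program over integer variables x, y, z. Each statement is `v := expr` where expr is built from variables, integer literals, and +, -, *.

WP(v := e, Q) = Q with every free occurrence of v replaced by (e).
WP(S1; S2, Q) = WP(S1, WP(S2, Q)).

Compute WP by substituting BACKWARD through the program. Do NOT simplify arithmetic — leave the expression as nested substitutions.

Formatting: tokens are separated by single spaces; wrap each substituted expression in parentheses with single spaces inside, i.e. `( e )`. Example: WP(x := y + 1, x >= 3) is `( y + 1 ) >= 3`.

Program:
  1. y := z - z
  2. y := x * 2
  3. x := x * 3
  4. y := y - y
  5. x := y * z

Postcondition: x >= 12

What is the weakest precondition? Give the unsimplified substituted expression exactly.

post: x >= 12
stmt 5: x := y * z  -- replace 1 occurrence(s) of x with (y * z)
  => ( y * z ) >= 12
stmt 4: y := y - y  -- replace 1 occurrence(s) of y with (y - y)
  => ( ( y - y ) * z ) >= 12
stmt 3: x := x * 3  -- replace 0 occurrence(s) of x with (x * 3)
  => ( ( y - y ) * z ) >= 12
stmt 2: y := x * 2  -- replace 2 occurrence(s) of y with (x * 2)
  => ( ( ( x * 2 ) - ( x * 2 ) ) * z ) >= 12
stmt 1: y := z - z  -- replace 0 occurrence(s) of y with (z - z)
  => ( ( ( x * 2 ) - ( x * 2 ) ) * z ) >= 12

Answer: ( ( ( x * 2 ) - ( x * 2 ) ) * z ) >= 12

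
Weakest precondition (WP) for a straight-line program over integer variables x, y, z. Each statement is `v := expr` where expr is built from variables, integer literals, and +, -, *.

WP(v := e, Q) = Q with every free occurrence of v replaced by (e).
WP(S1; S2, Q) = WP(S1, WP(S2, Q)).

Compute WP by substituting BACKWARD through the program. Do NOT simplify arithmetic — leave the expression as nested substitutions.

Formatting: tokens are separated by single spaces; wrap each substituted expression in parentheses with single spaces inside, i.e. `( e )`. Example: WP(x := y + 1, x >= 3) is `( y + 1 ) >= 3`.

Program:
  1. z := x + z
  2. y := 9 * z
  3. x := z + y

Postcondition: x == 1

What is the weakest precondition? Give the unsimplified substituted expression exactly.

post: x == 1
stmt 3: x := z + y  -- replace 1 occurrence(s) of x with (z + y)
  => ( z + y ) == 1
stmt 2: y := 9 * z  -- replace 1 occurrence(s) of y with (9 * z)
  => ( z + ( 9 * z ) ) == 1
stmt 1: z := x + z  -- replace 2 occurrence(s) of z with (x + z)
  => ( ( x + z ) + ( 9 * ( x + z ) ) ) == 1

Answer: ( ( x + z ) + ( 9 * ( x + z ) ) ) == 1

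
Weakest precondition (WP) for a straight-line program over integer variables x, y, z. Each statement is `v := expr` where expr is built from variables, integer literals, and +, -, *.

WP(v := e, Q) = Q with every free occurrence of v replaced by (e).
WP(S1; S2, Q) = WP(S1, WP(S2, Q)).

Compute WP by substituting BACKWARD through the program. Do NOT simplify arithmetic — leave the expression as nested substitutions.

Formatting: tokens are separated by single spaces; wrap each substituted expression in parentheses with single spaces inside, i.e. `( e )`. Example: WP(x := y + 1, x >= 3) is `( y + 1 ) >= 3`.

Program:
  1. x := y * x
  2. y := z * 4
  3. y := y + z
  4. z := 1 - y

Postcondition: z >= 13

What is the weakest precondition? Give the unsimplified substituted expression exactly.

post: z >= 13
stmt 4: z := 1 - y  -- replace 1 occurrence(s) of z with (1 - y)
  => ( 1 - y ) >= 13
stmt 3: y := y + z  -- replace 1 occurrence(s) of y with (y + z)
  => ( 1 - ( y + z ) ) >= 13
stmt 2: y := z * 4  -- replace 1 occurrence(s) of y with (z * 4)
  => ( 1 - ( ( z * 4 ) + z ) ) >= 13
stmt 1: x := y * x  -- replace 0 occurrence(s) of x with (y * x)
  => ( 1 - ( ( z * 4 ) + z ) ) >= 13

Answer: ( 1 - ( ( z * 4 ) + z ) ) >= 13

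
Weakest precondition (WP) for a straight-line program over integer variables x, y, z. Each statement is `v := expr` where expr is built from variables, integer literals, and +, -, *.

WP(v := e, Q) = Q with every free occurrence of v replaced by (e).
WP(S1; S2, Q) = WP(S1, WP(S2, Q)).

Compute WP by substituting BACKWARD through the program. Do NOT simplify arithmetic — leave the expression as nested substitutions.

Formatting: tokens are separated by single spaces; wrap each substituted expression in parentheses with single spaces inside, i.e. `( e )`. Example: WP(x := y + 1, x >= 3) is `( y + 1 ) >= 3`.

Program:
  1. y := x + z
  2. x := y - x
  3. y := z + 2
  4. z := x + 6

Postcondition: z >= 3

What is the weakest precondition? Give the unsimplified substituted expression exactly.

post: z >= 3
stmt 4: z := x + 6  -- replace 1 occurrence(s) of z with (x + 6)
  => ( x + 6 ) >= 3
stmt 3: y := z + 2  -- replace 0 occurrence(s) of y with (z + 2)
  => ( x + 6 ) >= 3
stmt 2: x := y - x  -- replace 1 occurrence(s) of x with (y - x)
  => ( ( y - x ) + 6 ) >= 3
stmt 1: y := x + z  -- replace 1 occurrence(s) of y with (x + z)
  => ( ( ( x + z ) - x ) + 6 ) >= 3

Answer: ( ( ( x + z ) - x ) + 6 ) >= 3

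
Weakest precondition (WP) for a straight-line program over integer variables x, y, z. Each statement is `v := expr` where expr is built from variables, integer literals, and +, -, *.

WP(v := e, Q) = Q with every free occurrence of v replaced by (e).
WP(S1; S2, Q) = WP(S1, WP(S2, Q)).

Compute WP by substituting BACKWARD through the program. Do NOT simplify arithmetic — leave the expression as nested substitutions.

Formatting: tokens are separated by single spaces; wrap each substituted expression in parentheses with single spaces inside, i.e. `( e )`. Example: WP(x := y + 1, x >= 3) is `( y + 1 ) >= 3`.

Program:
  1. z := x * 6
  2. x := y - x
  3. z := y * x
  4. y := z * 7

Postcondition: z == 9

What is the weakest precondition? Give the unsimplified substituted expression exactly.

Answer: ( y * ( y - x ) ) == 9

Derivation:
post: z == 9
stmt 4: y := z * 7  -- replace 0 occurrence(s) of y with (z * 7)
  => z == 9
stmt 3: z := y * x  -- replace 1 occurrence(s) of z with (y * x)
  => ( y * x ) == 9
stmt 2: x := y - x  -- replace 1 occurrence(s) of x with (y - x)
  => ( y * ( y - x ) ) == 9
stmt 1: z := x * 6  -- replace 0 occurrence(s) of z with (x * 6)
  => ( y * ( y - x ) ) == 9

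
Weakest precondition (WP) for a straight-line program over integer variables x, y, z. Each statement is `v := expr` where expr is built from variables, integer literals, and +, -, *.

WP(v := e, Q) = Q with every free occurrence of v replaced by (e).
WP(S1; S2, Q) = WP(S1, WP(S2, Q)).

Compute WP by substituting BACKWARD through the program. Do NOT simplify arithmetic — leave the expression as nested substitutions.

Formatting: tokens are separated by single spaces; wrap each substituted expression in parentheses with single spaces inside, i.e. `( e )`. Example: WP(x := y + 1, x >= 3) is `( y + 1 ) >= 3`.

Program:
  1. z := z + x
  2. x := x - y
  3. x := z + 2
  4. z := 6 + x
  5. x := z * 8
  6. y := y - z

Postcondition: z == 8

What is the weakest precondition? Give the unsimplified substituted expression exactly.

post: z == 8
stmt 6: y := y - z  -- replace 0 occurrence(s) of y with (y - z)
  => z == 8
stmt 5: x := z * 8  -- replace 0 occurrence(s) of x with (z * 8)
  => z == 8
stmt 4: z := 6 + x  -- replace 1 occurrence(s) of z with (6 + x)
  => ( 6 + x ) == 8
stmt 3: x := z + 2  -- replace 1 occurrence(s) of x with (z + 2)
  => ( 6 + ( z + 2 ) ) == 8
stmt 2: x := x - y  -- replace 0 occurrence(s) of x with (x - y)
  => ( 6 + ( z + 2 ) ) == 8
stmt 1: z := z + x  -- replace 1 occurrence(s) of z with (z + x)
  => ( 6 + ( ( z + x ) + 2 ) ) == 8

Answer: ( 6 + ( ( z + x ) + 2 ) ) == 8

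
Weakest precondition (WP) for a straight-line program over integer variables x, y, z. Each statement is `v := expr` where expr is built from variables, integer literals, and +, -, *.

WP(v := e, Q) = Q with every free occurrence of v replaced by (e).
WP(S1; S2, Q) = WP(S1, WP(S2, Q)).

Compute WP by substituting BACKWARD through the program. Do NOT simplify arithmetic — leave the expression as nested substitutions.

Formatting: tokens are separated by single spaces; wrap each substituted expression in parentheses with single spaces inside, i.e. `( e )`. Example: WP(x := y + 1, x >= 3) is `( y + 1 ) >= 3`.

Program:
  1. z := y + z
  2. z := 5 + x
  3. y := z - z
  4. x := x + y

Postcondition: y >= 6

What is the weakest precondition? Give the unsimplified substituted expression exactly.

Answer: ( ( 5 + x ) - ( 5 + x ) ) >= 6

Derivation:
post: y >= 6
stmt 4: x := x + y  -- replace 0 occurrence(s) of x with (x + y)
  => y >= 6
stmt 3: y := z - z  -- replace 1 occurrence(s) of y with (z - z)
  => ( z - z ) >= 6
stmt 2: z := 5 + x  -- replace 2 occurrence(s) of z with (5 + x)
  => ( ( 5 + x ) - ( 5 + x ) ) >= 6
stmt 1: z := y + z  -- replace 0 occurrence(s) of z with (y + z)
  => ( ( 5 + x ) - ( 5 + x ) ) >= 6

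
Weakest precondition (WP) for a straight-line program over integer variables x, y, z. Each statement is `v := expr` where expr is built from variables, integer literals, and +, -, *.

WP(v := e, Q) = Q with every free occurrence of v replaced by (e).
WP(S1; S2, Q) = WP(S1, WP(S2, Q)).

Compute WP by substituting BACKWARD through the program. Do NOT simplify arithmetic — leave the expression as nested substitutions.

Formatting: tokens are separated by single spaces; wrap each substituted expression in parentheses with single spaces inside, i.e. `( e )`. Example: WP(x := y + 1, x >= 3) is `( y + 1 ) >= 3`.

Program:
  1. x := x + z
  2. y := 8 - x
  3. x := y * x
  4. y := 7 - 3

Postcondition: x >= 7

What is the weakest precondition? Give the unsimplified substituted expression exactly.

post: x >= 7
stmt 4: y := 7 - 3  -- replace 0 occurrence(s) of y with (7 - 3)
  => x >= 7
stmt 3: x := y * x  -- replace 1 occurrence(s) of x with (y * x)
  => ( y * x ) >= 7
stmt 2: y := 8 - x  -- replace 1 occurrence(s) of y with (8 - x)
  => ( ( 8 - x ) * x ) >= 7
stmt 1: x := x + z  -- replace 2 occurrence(s) of x with (x + z)
  => ( ( 8 - ( x + z ) ) * ( x + z ) ) >= 7

Answer: ( ( 8 - ( x + z ) ) * ( x + z ) ) >= 7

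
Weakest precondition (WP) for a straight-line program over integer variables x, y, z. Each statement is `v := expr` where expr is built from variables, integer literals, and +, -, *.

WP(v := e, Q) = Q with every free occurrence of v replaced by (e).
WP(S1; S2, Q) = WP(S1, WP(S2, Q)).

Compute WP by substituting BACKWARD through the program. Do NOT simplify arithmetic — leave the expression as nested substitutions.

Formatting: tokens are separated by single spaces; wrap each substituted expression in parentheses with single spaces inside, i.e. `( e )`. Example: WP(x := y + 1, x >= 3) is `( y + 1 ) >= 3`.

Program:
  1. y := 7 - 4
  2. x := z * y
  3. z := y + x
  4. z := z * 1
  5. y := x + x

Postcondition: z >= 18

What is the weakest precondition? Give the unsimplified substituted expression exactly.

Answer: ( ( ( 7 - 4 ) + ( z * ( 7 - 4 ) ) ) * 1 ) >= 18

Derivation:
post: z >= 18
stmt 5: y := x + x  -- replace 0 occurrence(s) of y with (x + x)
  => z >= 18
stmt 4: z := z * 1  -- replace 1 occurrence(s) of z with (z * 1)
  => ( z * 1 ) >= 18
stmt 3: z := y + x  -- replace 1 occurrence(s) of z with (y + x)
  => ( ( y + x ) * 1 ) >= 18
stmt 2: x := z * y  -- replace 1 occurrence(s) of x with (z * y)
  => ( ( y + ( z * y ) ) * 1 ) >= 18
stmt 1: y := 7 - 4  -- replace 2 occurrence(s) of y with (7 - 4)
  => ( ( ( 7 - 4 ) + ( z * ( 7 - 4 ) ) ) * 1 ) >= 18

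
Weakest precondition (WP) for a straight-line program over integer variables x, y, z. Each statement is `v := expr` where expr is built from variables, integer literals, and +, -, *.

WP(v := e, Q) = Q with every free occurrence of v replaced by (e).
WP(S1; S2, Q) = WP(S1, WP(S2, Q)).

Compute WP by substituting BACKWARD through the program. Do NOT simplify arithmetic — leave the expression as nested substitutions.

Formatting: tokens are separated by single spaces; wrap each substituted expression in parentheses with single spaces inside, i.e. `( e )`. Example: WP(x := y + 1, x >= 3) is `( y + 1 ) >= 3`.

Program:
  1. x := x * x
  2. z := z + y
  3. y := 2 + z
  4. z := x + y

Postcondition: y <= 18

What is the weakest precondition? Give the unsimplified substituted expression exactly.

Answer: ( 2 + ( z + y ) ) <= 18

Derivation:
post: y <= 18
stmt 4: z := x + y  -- replace 0 occurrence(s) of z with (x + y)
  => y <= 18
stmt 3: y := 2 + z  -- replace 1 occurrence(s) of y with (2 + z)
  => ( 2 + z ) <= 18
stmt 2: z := z + y  -- replace 1 occurrence(s) of z with (z + y)
  => ( 2 + ( z + y ) ) <= 18
stmt 1: x := x * x  -- replace 0 occurrence(s) of x with (x * x)
  => ( 2 + ( z + y ) ) <= 18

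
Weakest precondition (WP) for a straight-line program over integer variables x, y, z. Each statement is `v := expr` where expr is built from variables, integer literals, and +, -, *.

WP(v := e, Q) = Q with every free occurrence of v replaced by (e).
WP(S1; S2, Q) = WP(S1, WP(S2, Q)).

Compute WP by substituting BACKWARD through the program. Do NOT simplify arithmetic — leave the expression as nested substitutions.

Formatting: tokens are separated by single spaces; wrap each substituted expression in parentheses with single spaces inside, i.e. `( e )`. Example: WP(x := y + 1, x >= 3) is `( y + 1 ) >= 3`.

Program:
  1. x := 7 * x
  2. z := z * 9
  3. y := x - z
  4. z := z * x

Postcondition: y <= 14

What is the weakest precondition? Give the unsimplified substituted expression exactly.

Answer: ( ( 7 * x ) - ( z * 9 ) ) <= 14

Derivation:
post: y <= 14
stmt 4: z := z * x  -- replace 0 occurrence(s) of z with (z * x)
  => y <= 14
stmt 3: y := x - z  -- replace 1 occurrence(s) of y with (x - z)
  => ( x - z ) <= 14
stmt 2: z := z * 9  -- replace 1 occurrence(s) of z with (z * 9)
  => ( x - ( z * 9 ) ) <= 14
stmt 1: x := 7 * x  -- replace 1 occurrence(s) of x with (7 * x)
  => ( ( 7 * x ) - ( z * 9 ) ) <= 14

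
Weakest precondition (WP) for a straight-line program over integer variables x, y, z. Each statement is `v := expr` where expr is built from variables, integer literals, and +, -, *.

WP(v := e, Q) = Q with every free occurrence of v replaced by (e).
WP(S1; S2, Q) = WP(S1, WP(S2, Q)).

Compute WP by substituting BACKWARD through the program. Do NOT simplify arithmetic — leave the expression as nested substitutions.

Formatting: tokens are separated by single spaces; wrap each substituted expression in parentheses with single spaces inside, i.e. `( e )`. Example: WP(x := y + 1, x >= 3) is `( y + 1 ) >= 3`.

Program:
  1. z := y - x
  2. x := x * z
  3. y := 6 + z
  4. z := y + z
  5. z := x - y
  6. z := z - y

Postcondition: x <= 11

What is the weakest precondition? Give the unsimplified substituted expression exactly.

Answer: ( x * ( y - x ) ) <= 11

Derivation:
post: x <= 11
stmt 6: z := z - y  -- replace 0 occurrence(s) of z with (z - y)
  => x <= 11
stmt 5: z := x - y  -- replace 0 occurrence(s) of z with (x - y)
  => x <= 11
stmt 4: z := y + z  -- replace 0 occurrence(s) of z with (y + z)
  => x <= 11
stmt 3: y := 6 + z  -- replace 0 occurrence(s) of y with (6 + z)
  => x <= 11
stmt 2: x := x * z  -- replace 1 occurrence(s) of x with (x * z)
  => ( x * z ) <= 11
stmt 1: z := y - x  -- replace 1 occurrence(s) of z with (y - x)
  => ( x * ( y - x ) ) <= 11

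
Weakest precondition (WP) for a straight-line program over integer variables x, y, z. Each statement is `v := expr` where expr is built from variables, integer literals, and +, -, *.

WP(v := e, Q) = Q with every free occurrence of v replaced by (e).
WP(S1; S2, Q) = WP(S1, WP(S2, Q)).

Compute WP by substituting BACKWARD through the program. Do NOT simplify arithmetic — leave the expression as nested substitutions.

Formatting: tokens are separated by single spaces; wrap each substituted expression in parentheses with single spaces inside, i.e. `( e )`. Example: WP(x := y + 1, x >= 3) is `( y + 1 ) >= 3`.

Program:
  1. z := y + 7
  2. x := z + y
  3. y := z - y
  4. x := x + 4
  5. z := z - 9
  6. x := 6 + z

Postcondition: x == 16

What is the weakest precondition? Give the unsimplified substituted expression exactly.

Answer: ( 6 + ( ( y + 7 ) - 9 ) ) == 16

Derivation:
post: x == 16
stmt 6: x := 6 + z  -- replace 1 occurrence(s) of x with (6 + z)
  => ( 6 + z ) == 16
stmt 5: z := z - 9  -- replace 1 occurrence(s) of z with (z - 9)
  => ( 6 + ( z - 9 ) ) == 16
stmt 4: x := x + 4  -- replace 0 occurrence(s) of x with (x + 4)
  => ( 6 + ( z - 9 ) ) == 16
stmt 3: y := z - y  -- replace 0 occurrence(s) of y with (z - y)
  => ( 6 + ( z - 9 ) ) == 16
stmt 2: x := z + y  -- replace 0 occurrence(s) of x with (z + y)
  => ( 6 + ( z - 9 ) ) == 16
stmt 1: z := y + 7  -- replace 1 occurrence(s) of z with (y + 7)
  => ( 6 + ( ( y + 7 ) - 9 ) ) == 16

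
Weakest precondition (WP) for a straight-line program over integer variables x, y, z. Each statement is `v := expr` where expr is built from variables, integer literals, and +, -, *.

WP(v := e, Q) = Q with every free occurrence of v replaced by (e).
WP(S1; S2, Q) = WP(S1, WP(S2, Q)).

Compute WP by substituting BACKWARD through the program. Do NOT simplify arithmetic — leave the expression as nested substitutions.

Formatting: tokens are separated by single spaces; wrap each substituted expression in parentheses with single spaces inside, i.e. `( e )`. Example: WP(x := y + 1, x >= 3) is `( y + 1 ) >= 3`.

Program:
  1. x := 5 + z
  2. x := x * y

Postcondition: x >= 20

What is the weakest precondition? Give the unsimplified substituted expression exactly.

post: x >= 20
stmt 2: x := x * y  -- replace 1 occurrence(s) of x with (x * y)
  => ( x * y ) >= 20
stmt 1: x := 5 + z  -- replace 1 occurrence(s) of x with (5 + z)
  => ( ( 5 + z ) * y ) >= 20

Answer: ( ( 5 + z ) * y ) >= 20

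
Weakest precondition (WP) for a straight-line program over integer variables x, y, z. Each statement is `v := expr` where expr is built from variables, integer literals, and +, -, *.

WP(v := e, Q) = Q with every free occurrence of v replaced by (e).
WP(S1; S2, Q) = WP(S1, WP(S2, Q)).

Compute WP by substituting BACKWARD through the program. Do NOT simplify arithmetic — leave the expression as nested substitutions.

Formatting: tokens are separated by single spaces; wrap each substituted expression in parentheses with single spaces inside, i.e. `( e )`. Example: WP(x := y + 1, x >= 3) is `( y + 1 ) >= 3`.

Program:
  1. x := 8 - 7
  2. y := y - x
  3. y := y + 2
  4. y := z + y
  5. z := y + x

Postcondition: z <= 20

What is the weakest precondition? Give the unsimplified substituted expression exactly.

post: z <= 20
stmt 5: z := y + x  -- replace 1 occurrence(s) of z with (y + x)
  => ( y + x ) <= 20
stmt 4: y := z + y  -- replace 1 occurrence(s) of y with (z + y)
  => ( ( z + y ) + x ) <= 20
stmt 3: y := y + 2  -- replace 1 occurrence(s) of y with (y + 2)
  => ( ( z + ( y + 2 ) ) + x ) <= 20
stmt 2: y := y - x  -- replace 1 occurrence(s) of y with (y - x)
  => ( ( z + ( ( y - x ) + 2 ) ) + x ) <= 20
stmt 1: x := 8 - 7  -- replace 2 occurrence(s) of x with (8 - 7)
  => ( ( z + ( ( y - ( 8 - 7 ) ) + 2 ) ) + ( 8 - 7 ) ) <= 20

Answer: ( ( z + ( ( y - ( 8 - 7 ) ) + 2 ) ) + ( 8 - 7 ) ) <= 20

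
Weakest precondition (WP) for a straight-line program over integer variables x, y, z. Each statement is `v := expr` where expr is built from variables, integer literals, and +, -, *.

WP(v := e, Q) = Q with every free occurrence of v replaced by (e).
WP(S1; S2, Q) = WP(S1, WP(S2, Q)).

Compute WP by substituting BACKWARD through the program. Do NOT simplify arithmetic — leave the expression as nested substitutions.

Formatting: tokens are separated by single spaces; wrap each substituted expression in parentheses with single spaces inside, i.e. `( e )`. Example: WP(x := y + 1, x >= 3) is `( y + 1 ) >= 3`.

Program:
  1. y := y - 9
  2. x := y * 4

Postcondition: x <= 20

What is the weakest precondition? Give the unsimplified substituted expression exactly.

Answer: ( ( y - 9 ) * 4 ) <= 20

Derivation:
post: x <= 20
stmt 2: x := y * 4  -- replace 1 occurrence(s) of x with (y * 4)
  => ( y * 4 ) <= 20
stmt 1: y := y - 9  -- replace 1 occurrence(s) of y with (y - 9)
  => ( ( y - 9 ) * 4 ) <= 20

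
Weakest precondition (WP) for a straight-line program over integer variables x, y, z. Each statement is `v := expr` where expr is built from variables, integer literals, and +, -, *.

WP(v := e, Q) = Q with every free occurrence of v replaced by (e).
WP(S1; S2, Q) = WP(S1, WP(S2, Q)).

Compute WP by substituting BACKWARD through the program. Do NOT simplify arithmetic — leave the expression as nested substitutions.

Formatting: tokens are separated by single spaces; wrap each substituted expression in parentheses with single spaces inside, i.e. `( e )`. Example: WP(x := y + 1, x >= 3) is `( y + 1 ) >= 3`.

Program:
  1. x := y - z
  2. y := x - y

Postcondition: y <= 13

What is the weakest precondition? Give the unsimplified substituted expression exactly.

Answer: ( ( y - z ) - y ) <= 13

Derivation:
post: y <= 13
stmt 2: y := x - y  -- replace 1 occurrence(s) of y with (x - y)
  => ( x - y ) <= 13
stmt 1: x := y - z  -- replace 1 occurrence(s) of x with (y - z)
  => ( ( y - z ) - y ) <= 13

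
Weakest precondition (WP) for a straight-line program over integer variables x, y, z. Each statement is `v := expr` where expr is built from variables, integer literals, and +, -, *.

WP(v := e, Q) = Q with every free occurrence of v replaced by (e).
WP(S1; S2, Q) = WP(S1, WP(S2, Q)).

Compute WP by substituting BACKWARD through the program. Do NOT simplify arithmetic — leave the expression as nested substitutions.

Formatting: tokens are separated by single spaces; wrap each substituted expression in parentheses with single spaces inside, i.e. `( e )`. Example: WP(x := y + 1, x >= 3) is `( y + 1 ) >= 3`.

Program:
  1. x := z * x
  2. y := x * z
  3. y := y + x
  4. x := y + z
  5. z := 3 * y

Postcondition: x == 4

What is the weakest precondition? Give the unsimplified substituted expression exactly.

post: x == 4
stmt 5: z := 3 * y  -- replace 0 occurrence(s) of z with (3 * y)
  => x == 4
stmt 4: x := y + z  -- replace 1 occurrence(s) of x with (y + z)
  => ( y + z ) == 4
stmt 3: y := y + x  -- replace 1 occurrence(s) of y with (y + x)
  => ( ( y + x ) + z ) == 4
stmt 2: y := x * z  -- replace 1 occurrence(s) of y with (x * z)
  => ( ( ( x * z ) + x ) + z ) == 4
stmt 1: x := z * x  -- replace 2 occurrence(s) of x with (z * x)
  => ( ( ( ( z * x ) * z ) + ( z * x ) ) + z ) == 4

Answer: ( ( ( ( z * x ) * z ) + ( z * x ) ) + z ) == 4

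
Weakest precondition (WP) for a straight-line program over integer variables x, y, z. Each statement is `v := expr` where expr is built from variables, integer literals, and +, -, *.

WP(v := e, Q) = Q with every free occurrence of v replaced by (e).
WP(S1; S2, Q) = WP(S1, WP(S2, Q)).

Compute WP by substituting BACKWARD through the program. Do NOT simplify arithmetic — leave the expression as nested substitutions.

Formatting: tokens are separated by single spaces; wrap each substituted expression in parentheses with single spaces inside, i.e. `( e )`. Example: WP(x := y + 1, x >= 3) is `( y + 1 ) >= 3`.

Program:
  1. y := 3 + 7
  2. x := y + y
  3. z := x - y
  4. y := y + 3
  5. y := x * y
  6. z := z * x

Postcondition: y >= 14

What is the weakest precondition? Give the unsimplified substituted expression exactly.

Answer: ( ( ( 3 + 7 ) + ( 3 + 7 ) ) * ( ( 3 + 7 ) + 3 ) ) >= 14

Derivation:
post: y >= 14
stmt 6: z := z * x  -- replace 0 occurrence(s) of z with (z * x)
  => y >= 14
stmt 5: y := x * y  -- replace 1 occurrence(s) of y with (x * y)
  => ( x * y ) >= 14
stmt 4: y := y + 3  -- replace 1 occurrence(s) of y with (y + 3)
  => ( x * ( y + 3 ) ) >= 14
stmt 3: z := x - y  -- replace 0 occurrence(s) of z with (x - y)
  => ( x * ( y + 3 ) ) >= 14
stmt 2: x := y + y  -- replace 1 occurrence(s) of x with (y + y)
  => ( ( y + y ) * ( y + 3 ) ) >= 14
stmt 1: y := 3 + 7  -- replace 3 occurrence(s) of y with (3 + 7)
  => ( ( ( 3 + 7 ) + ( 3 + 7 ) ) * ( ( 3 + 7 ) + 3 ) ) >= 14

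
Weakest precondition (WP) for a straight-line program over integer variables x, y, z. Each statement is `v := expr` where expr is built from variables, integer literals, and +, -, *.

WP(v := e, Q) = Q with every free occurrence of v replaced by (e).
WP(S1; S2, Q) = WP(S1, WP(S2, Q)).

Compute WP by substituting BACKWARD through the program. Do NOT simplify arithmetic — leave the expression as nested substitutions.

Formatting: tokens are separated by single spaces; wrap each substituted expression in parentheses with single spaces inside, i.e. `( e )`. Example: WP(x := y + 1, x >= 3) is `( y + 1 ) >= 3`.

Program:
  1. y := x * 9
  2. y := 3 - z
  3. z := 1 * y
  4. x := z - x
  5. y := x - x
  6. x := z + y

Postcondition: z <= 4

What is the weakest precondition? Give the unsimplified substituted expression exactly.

post: z <= 4
stmt 6: x := z + y  -- replace 0 occurrence(s) of x with (z + y)
  => z <= 4
stmt 5: y := x - x  -- replace 0 occurrence(s) of y with (x - x)
  => z <= 4
stmt 4: x := z - x  -- replace 0 occurrence(s) of x with (z - x)
  => z <= 4
stmt 3: z := 1 * y  -- replace 1 occurrence(s) of z with (1 * y)
  => ( 1 * y ) <= 4
stmt 2: y := 3 - z  -- replace 1 occurrence(s) of y with (3 - z)
  => ( 1 * ( 3 - z ) ) <= 4
stmt 1: y := x * 9  -- replace 0 occurrence(s) of y with (x * 9)
  => ( 1 * ( 3 - z ) ) <= 4

Answer: ( 1 * ( 3 - z ) ) <= 4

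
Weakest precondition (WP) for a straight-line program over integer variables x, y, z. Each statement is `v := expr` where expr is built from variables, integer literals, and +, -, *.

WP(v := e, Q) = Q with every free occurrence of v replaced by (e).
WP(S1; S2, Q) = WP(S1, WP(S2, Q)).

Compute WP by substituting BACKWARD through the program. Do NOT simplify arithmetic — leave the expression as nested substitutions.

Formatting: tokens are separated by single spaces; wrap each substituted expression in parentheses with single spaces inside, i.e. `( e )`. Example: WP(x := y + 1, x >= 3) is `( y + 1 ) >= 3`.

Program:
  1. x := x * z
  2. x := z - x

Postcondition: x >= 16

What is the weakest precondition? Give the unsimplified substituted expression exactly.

post: x >= 16
stmt 2: x := z - x  -- replace 1 occurrence(s) of x with (z - x)
  => ( z - x ) >= 16
stmt 1: x := x * z  -- replace 1 occurrence(s) of x with (x * z)
  => ( z - ( x * z ) ) >= 16

Answer: ( z - ( x * z ) ) >= 16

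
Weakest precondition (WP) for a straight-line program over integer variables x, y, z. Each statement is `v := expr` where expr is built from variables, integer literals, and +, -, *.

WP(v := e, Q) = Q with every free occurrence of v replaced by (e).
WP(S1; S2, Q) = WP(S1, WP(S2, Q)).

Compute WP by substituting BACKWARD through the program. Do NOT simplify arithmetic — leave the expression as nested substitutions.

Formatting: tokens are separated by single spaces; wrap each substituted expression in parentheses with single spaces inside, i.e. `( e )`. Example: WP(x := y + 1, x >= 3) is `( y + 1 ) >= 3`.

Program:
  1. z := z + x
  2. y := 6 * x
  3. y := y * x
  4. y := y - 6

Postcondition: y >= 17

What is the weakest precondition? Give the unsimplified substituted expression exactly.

post: y >= 17
stmt 4: y := y - 6  -- replace 1 occurrence(s) of y with (y - 6)
  => ( y - 6 ) >= 17
stmt 3: y := y * x  -- replace 1 occurrence(s) of y with (y * x)
  => ( ( y * x ) - 6 ) >= 17
stmt 2: y := 6 * x  -- replace 1 occurrence(s) of y with (6 * x)
  => ( ( ( 6 * x ) * x ) - 6 ) >= 17
stmt 1: z := z + x  -- replace 0 occurrence(s) of z with (z + x)
  => ( ( ( 6 * x ) * x ) - 6 ) >= 17

Answer: ( ( ( 6 * x ) * x ) - 6 ) >= 17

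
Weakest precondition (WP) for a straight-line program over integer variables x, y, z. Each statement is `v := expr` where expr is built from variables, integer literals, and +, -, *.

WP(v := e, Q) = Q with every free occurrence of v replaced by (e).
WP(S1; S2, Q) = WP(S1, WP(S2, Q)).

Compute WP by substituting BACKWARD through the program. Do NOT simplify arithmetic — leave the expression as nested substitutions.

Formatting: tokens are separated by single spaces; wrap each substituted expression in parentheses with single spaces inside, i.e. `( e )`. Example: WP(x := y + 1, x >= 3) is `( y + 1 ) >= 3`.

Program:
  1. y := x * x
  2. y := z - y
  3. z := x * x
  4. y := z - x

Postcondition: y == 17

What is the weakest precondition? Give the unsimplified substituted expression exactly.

post: y == 17
stmt 4: y := z - x  -- replace 1 occurrence(s) of y with (z - x)
  => ( z - x ) == 17
stmt 3: z := x * x  -- replace 1 occurrence(s) of z with (x * x)
  => ( ( x * x ) - x ) == 17
stmt 2: y := z - y  -- replace 0 occurrence(s) of y with (z - y)
  => ( ( x * x ) - x ) == 17
stmt 1: y := x * x  -- replace 0 occurrence(s) of y with (x * x)
  => ( ( x * x ) - x ) == 17

Answer: ( ( x * x ) - x ) == 17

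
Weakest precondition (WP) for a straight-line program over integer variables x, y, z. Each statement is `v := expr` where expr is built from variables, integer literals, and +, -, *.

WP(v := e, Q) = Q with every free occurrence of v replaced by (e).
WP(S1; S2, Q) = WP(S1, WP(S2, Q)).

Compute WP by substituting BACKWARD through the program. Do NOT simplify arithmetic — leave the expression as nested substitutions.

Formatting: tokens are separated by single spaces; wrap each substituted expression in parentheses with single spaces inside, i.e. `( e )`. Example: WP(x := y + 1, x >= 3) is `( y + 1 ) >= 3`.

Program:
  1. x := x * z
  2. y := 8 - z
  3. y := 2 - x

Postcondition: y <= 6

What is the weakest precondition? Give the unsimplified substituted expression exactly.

post: y <= 6
stmt 3: y := 2 - x  -- replace 1 occurrence(s) of y with (2 - x)
  => ( 2 - x ) <= 6
stmt 2: y := 8 - z  -- replace 0 occurrence(s) of y with (8 - z)
  => ( 2 - x ) <= 6
stmt 1: x := x * z  -- replace 1 occurrence(s) of x with (x * z)
  => ( 2 - ( x * z ) ) <= 6

Answer: ( 2 - ( x * z ) ) <= 6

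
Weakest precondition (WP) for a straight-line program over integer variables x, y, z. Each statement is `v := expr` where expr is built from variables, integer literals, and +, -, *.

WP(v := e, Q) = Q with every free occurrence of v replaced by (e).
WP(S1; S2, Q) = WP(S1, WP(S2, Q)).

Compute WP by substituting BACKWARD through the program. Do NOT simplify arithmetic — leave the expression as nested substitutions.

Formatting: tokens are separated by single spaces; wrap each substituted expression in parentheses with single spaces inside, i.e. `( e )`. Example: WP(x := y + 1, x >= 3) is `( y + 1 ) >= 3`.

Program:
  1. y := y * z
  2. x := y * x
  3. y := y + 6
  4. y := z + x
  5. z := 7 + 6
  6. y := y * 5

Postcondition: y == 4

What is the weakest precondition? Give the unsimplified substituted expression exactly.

Answer: ( ( z + ( ( y * z ) * x ) ) * 5 ) == 4

Derivation:
post: y == 4
stmt 6: y := y * 5  -- replace 1 occurrence(s) of y with (y * 5)
  => ( y * 5 ) == 4
stmt 5: z := 7 + 6  -- replace 0 occurrence(s) of z with (7 + 6)
  => ( y * 5 ) == 4
stmt 4: y := z + x  -- replace 1 occurrence(s) of y with (z + x)
  => ( ( z + x ) * 5 ) == 4
stmt 3: y := y + 6  -- replace 0 occurrence(s) of y with (y + 6)
  => ( ( z + x ) * 5 ) == 4
stmt 2: x := y * x  -- replace 1 occurrence(s) of x with (y * x)
  => ( ( z + ( y * x ) ) * 5 ) == 4
stmt 1: y := y * z  -- replace 1 occurrence(s) of y with (y * z)
  => ( ( z + ( ( y * z ) * x ) ) * 5 ) == 4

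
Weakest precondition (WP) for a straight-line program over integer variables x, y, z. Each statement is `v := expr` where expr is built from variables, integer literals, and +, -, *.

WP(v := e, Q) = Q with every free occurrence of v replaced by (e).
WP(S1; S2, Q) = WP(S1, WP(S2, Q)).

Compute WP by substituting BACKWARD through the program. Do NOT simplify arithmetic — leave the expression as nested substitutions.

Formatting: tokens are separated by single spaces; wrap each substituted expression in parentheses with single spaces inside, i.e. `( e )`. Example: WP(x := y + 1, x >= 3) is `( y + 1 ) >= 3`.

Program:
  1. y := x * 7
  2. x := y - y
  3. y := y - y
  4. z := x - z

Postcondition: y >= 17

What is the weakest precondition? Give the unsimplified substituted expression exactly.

Answer: ( ( x * 7 ) - ( x * 7 ) ) >= 17

Derivation:
post: y >= 17
stmt 4: z := x - z  -- replace 0 occurrence(s) of z with (x - z)
  => y >= 17
stmt 3: y := y - y  -- replace 1 occurrence(s) of y with (y - y)
  => ( y - y ) >= 17
stmt 2: x := y - y  -- replace 0 occurrence(s) of x with (y - y)
  => ( y - y ) >= 17
stmt 1: y := x * 7  -- replace 2 occurrence(s) of y with (x * 7)
  => ( ( x * 7 ) - ( x * 7 ) ) >= 17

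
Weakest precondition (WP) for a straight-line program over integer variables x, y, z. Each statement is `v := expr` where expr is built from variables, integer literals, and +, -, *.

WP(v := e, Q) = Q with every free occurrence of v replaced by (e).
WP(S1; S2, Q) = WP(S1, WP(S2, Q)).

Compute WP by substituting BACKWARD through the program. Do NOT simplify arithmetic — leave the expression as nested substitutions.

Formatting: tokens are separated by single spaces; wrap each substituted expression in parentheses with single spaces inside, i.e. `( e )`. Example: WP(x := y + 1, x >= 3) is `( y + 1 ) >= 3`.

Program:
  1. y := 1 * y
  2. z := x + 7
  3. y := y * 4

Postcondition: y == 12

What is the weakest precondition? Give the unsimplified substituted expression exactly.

post: y == 12
stmt 3: y := y * 4  -- replace 1 occurrence(s) of y with (y * 4)
  => ( y * 4 ) == 12
stmt 2: z := x + 7  -- replace 0 occurrence(s) of z with (x + 7)
  => ( y * 4 ) == 12
stmt 1: y := 1 * y  -- replace 1 occurrence(s) of y with (1 * y)
  => ( ( 1 * y ) * 4 ) == 12

Answer: ( ( 1 * y ) * 4 ) == 12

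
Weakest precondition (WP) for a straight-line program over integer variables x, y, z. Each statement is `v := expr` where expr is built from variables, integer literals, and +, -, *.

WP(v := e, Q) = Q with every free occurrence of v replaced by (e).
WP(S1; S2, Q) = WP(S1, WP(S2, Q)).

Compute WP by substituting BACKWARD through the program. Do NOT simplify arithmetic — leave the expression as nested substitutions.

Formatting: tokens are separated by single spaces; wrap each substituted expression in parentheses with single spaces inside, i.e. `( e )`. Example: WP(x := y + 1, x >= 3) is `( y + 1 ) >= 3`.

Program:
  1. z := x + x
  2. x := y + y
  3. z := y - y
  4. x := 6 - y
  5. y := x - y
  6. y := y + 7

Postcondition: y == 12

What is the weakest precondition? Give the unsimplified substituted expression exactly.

Answer: ( ( ( 6 - y ) - y ) + 7 ) == 12

Derivation:
post: y == 12
stmt 6: y := y + 7  -- replace 1 occurrence(s) of y with (y + 7)
  => ( y + 7 ) == 12
stmt 5: y := x - y  -- replace 1 occurrence(s) of y with (x - y)
  => ( ( x - y ) + 7 ) == 12
stmt 4: x := 6 - y  -- replace 1 occurrence(s) of x with (6 - y)
  => ( ( ( 6 - y ) - y ) + 7 ) == 12
stmt 3: z := y - y  -- replace 0 occurrence(s) of z with (y - y)
  => ( ( ( 6 - y ) - y ) + 7 ) == 12
stmt 2: x := y + y  -- replace 0 occurrence(s) of x with (y + y)
  => ( ( ( 6 - y ) - y ) + 7 ) == 12
stmt 1: z := x + x  -- replace 0 occurrence(s) of z with (x + x)
  => ( ( ( 6 - y ) - y ) + 7 ) == 12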